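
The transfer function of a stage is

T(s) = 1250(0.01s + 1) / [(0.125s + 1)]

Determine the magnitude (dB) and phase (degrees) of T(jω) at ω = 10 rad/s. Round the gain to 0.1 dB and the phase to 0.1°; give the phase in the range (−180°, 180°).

At ω = 10 rad/s:
zero (1 + j10·0.01) = 1 + j0.1 → |·| ≈ 1.005, ∠ ≈ 5.71°
pole (1 + j10·0.125) = 1 + j1.25 → |·| ≈ 1.6008, ∠ ≈ 51.34°
|T| = 1250 · 1.005 / (1.6008) ≈ 784.76
Gain = 20 log₁₀(784.76) ≈ 57.89 dB
∠T = (5.71°) − (51.34°) = -45.63°

57.9 dB, -45.6°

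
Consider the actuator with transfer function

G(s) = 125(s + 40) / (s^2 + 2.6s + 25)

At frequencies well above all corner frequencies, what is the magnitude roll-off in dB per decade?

-20 dB/decade

Each pole contributes −20 dB/decade at high frequency; each zero contributes +20 dB/decade.
Net: 1 zero(s) − 2 pole(s) → -20 dB/decade.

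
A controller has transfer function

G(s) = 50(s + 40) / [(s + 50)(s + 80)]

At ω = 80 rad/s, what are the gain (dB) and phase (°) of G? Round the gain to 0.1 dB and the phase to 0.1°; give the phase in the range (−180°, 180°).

At s = jω = j80:
zero (s+40): 40 + j80 → |·| = √(40²+80²) = √8000 ≈ 89.443, ∠ = arctan(80/40) ≈ 63.43°
pole (s+50): 50 + j80 → |·| = √(50²+80²) = √8900 ≈ 94.34, ∠ = arctan(80/50) ≈ 57.99°
pole (s+80): 80 + j80 → |·| = √(80²+80²) = √12800 ≈ 113.14, ∠ = arctan(80/80) ≈ 45.00°
|G| = 50 · 89.443 / 10674 ≈ 0.41898
Gain = 20 log₁₀(0.41898) ≈ -7.56 dB
∠G = 63.43° − 102.99° = -39.56°

-7.6 dB, -39.6°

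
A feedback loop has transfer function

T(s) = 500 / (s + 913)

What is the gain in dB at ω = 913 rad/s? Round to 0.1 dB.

-8.2 dB

At s = jω = j913:
pole (s+913): 913 + j913 → |·| = √(913²+913²) = √1667138 ≈ 1291.2, ∠ = arctan(913/913) ≈ 45.00°
|T| = 500 / 1291.2 ≈ 0.38724
Gain = 20 log₁₀(0.38724) ≈ -8.24 dB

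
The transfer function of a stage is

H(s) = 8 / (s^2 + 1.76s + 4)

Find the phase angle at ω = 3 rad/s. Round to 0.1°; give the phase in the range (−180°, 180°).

At s = jω = j3:
quadratic: (j3)² + 1.76·j3 + 4 = -5 + j5.28 → |·| ≈ 7.2718, ∠ ≈ 133.44°
∠H = 0.00° − 133.44° = -133.44°

-133.4°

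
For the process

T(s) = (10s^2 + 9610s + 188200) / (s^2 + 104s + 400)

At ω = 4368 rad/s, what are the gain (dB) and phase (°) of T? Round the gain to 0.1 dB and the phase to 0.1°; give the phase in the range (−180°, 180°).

Substitute s = j4368:
Numerator: 10(j4368)^2 + 9610(j4368) + 188200 = -190606040 + j41976480
Denominator: (j4368)^2 + 104(j4368) + 400 = -19079024 + j454272
|N| = √(190606040² + 41976480²) ≈ 1.9517e+08, ∠N ≈ 167.58°
|D| = √(19079024² + 454272²) ≈ 1.9084e+07, ∠D ≈ 178.64°
|T| = 1.9517e+08 / 1.9084e+07 ≈ 10.227
Gain = 20 log₁₀(10.227) ≈ 20.19 dB
∠T = 167.58° − 178.64° = -11.06°

20.2 dB, -11.1°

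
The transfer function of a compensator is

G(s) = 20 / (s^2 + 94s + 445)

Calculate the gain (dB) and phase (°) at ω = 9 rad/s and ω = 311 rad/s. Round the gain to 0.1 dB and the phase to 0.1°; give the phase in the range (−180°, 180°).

ω = 9: -33.3 dB, -66.7°; ω = 311: -74.0 dB, -163.1°

Substitute s = j9:
Numerator: 20 = 20 + j0
Denominator: (j9)^2 + 94(j9) + 445 = 364 + j846
|N| = √(20² + 0²) ≈ 20, ∠N ≈ 0.00°
|D| = √(364² + 846²) ≈ 920.98, ∠D ≈ 66.72°
|G| = 20 / 920.98 ≈ 0.021716
Gain = 20 log₁₀(0.021716) ≈ -33.26 dB
∠G = 0.00° − 66.72° = -66.72°

Substitute s = j311:
Numerator: 20 = 20 + j0
Denominator: (j311)^2 + 94(j311) + 445 = -96276 + j29234
|N| = √(20² + 0²) ≈ 20, ∠N ≈ 0.00°
|D| = √(96276² + 29234²) ≈ 1.0062e+05, ∠D ≈ 163.11°
|G| = 20 / 1.0062e+05 ≈ 0.00019877
Gain = 20 log₁₀(0.00019877) ≈ -74.03 dB
∠G = 0.00° − 163.11° = -163.11°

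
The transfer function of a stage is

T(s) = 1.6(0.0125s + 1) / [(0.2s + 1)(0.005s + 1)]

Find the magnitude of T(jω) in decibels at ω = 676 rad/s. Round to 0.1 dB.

At ω = 676 rad/s:
zero (1 + j676·0.0125) = 1 + j8.45 → |·| ≈ 8.509, ∠ ≈ 83.25°
pole (1 + j676·0.2) = 1 + j135.2 → |·| ≈ 135.2, ∠ ≈ 89.58°
pole (1 + j676·0.005) = 1 + j3.38 → |·| ≈ 3.5248, ∠ ≈ 73.52°
|T| = 1.6 · 8.509 / (135.2 · 3.5248) ≈ 0.028568
Gain = 20 log₁₀(0.028568) ≈ -30.88 dB

-30.9 dB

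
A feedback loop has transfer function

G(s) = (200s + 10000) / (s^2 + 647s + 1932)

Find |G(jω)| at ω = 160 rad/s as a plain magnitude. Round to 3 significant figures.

Substitute s = j160:
Numerator: 200(j160) + 10000 = 10000 + j32000
Denominator: (j160)^2 + 647(j160) + 1932 = -23668 + j103520
|N| = √(10000² + 32000²) ≈ 33526, ∠N ≈ 72.65°
|D| = √(23668² + 103520²) ≈ 1.0619e+05, ∠D ≈ 102.88°
|G| = 33526 / 1.0619e+05 ≈ 0.31572

0.316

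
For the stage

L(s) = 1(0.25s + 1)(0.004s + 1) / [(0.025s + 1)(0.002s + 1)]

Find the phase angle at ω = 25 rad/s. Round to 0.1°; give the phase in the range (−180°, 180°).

51.8°

At ω = 25 rad/s:
zero (1 + j25·0.25) = 1 + j6.25 → |·| ≈ 6.3295, ∠ ≈ 80.91°
zero (1 + j25·0.004) = 1 + j0.1 → |·| ≈ 1.005, ∠ ≈ 5.71°
pole (1 + j25·0.025) = 1 + j0.625 → |·| ≈ 1.1792, ∠ ≈ 32.01°
pole (1 + j25·0.002) = 1 + j0.05 → |·| ≈ 1.0012, ∠ ≈ 2.86°
∠L = (80.91° + 5.71°) − (32.01° + 2.86°) = 51.75°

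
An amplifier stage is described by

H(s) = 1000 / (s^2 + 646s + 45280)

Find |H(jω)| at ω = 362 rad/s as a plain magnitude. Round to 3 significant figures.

0.00401

Substitute s = j362:
Numerator: 1000 = 1000 + j0
Denominator: (j362)^2 + 646(j362) + 45280 = -85764 + j233852
|N| = √(1000² + 0²) ≈ 1000, ∠N ≈ 0.00°
|D| = √(85764² + 233852²) ≈ 2.4908e+05, ∠D ≈ 110.14°
|H| = 1000 / 2.4908e+05 ≈ 0.0040148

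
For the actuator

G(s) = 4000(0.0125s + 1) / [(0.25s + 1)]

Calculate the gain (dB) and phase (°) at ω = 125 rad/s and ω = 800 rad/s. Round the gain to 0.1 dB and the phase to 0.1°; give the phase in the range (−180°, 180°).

ω = 125: 47.5 dB, -30.8°; ω = 800: 46.1 dB, -5.4°

At ω = 125 rad/s:
zero (1 + j125·0.0125) = 1 + j1.5625 → |·| ≈ 1.8551, ∠ ≈ 57.38°
pole (1 + j125·0.25) = 1 + j31.25 → |·| ≈ 31.266, ∠ ≈ 88.17°
|G| = 4000 · 1.8551 / (31.266) ≈ 237.33
Gain = 20 log₁₀(237.33) ≈ 47.51 dB
∠G = (57.38°) − (88.17°) = -30.79°

At ω = 800 rad/s:
zero (1 + j800·0.0125) = 1 + j10 → |·| ≈ 10.05, ∠ ≈ 84.29°
pole (1 + j800·0.25) = 1 + j200 → |·| ≈ 200, ∠ ≈ 89.71°
|G| = 4000 · 10.05 / (200) ≈ 201
Gain = 20 log₁₀(201) ≈ 46.06 dB
∠G = (84.29°) − (89.71°) = -5.42°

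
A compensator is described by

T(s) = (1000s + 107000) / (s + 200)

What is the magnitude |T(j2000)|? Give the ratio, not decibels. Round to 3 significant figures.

Substitute s = j2000:
Numerator: 1000(j2000) + 107000 = 107000 + j2000000
Denominator: (j2000) + 200 = 200 + j2000
|N| = √(107000² + 2000000²) ≈ 2.0029e+06, ∠N ≈ 86.94°
|D| = √(200² + 2000²) ≈ 2010, ∠D ≈ 84.29°
|T| = 2.0029e+06 / 2010 ≈ 996.47

996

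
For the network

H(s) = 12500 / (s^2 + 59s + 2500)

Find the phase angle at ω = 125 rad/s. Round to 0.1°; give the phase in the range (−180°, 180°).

-150.7°

At s = jω = j125:
quadratic: (j125)² + 59·j125 + 2500 = -13125 + j7375 → |·| ≈ 15055, ∠ ≈ 150.67°
∠H = 0.00° − 150.67° = -150.67°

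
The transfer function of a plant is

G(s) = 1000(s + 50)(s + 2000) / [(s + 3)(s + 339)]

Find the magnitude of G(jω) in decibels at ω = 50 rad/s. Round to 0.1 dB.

78.3 dB

At s = jω = j50:
zero (s+50): 50 + j50 → |·| = √(50²+50²) = √5000 ≈ 70.711, ∠ = arctan(50/50) ≈ 45.00°
zero (s+2000): 2000 + j50 → |·| = √(2000²+50²) = √4002500 ≈ 2000.6, ∠ = arctan(50/2000) ≈ 1.43°
pole (s+3): 3 + j50 → |·| = √(3²+50²) = √2509 ≈ 50.09, ∠ = arctan(50/3) ≈ 86.57°
pole (s+339): 339 + j50 → |·| = √(339²+50²) = √117421 ≈ 342.67, ∠ = arctan(50/339) ≈ 8.39°
|G| = 1000 · 1.4146e+05 / 17164 ≈ 8241.7
Gain = 20 log₁₀(8241.7) ≈ 78.32 dB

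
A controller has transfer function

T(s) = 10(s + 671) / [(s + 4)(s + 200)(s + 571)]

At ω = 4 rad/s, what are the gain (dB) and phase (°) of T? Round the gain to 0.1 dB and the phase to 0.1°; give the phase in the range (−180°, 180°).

At s = jω = j4:
zero (s+671): 671 + j4 → |·| = √(671²+4²) = √450257 ≈ 671.01, ∠ = arctan(4/671) ≈ 0.34°
pole (s+4): 4 + j4 → |·| = √(4²+4²) = √32 ≈ 5.6569, ∠ = arctan(4/4) ≈ 45.00°
pole (s+200): 200 + j4 → |·| = √(200²+4²) = √40016 ≈ 200.04, ∠ = arctan(4/200) ≈ 1.15°
pole (s+571): 571 + j4 → |·| = √(571²+4²) = √326057 ≈ 571.01, ∠ = arctan(4/571) ≈ 0.40°
|T| = 10 · 671.01 / 6.4616e+05 ≈ 0.010385
Gain = 20 log₁₀(0.010385) ≈ -39.67 dB
∠T = 0.34° − 46.55° = -46.21°

-39.7 dB, -46.2°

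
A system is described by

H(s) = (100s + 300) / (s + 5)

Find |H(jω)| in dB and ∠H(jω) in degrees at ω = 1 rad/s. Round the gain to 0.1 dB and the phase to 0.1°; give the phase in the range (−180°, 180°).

Substitute s = j1:
Numerator: 100(j1) + 300 = 300 + j100
Denominator: (j1) + 5 = 5 + j1
|N| = √(300² + 100²) ≈ 316.23, ∠N ≈ 18.43°
|D| = √(5² + 1²) ≈ 5.099, ∠D ≈ 11.31°
|H| = 316.23 / 5.099 ≈ 62.018
Gain = 20 log₁₀(62.018) ≈ 35.85 dB
∠H = 18.43° − 11.31° = 7.12°

35.9 dB, 7.1°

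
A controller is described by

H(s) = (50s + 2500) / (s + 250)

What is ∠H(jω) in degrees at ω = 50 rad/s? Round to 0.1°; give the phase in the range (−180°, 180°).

33.7°

Substitute s = j50:
Numerator: 50(j50) + 2500 = 2500 + j2500
Denominator: (j50) + 250 = 250 + j50
|N| = √(2500² + 2500²) ≈ 3535.5, ∠N ≈ 45.00°
|D| = √(250² + 50²) ≈ 254.95, ∠D ≈ 11.31°
∠H = 45.00° − 11.31° = 33.69°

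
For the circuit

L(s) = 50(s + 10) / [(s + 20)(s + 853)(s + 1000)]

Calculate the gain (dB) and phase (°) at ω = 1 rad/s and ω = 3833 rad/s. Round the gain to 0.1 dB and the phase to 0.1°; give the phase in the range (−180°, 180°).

ω = 1: -90.6 dB, 2.7°; ω = 3833: -109.9 dB, -152.7°

At s = jω = j1:
zero (s+10): 10 + j1 → |·| = √(10²+1²) = √101 ≈ 10.05, ∠ = arctan(1/10) ≈ 5.71°
pole (s+20): 20 + j1 → |·| = √(20²+1²) = √401 ≈ 20.025, ∠ = arctan(1/20) ≈ 2.86°
pole (s+853): 853 + j1 → |·| = √(853²+1²) = √727610 ≈ 853, ∠ = arctan(1/853) ≈ 0.07°
pole (s+1000): 1000 + j1 → |·| = √(1000²+1²) = √1000001 ≈ 1000, ∠ = arctan(1/1000) ≈ 0.06°
|L| = 50 · 10.05 / 1.7081e+07 ≈ 2.9419e-05
Gain = 20 log₁₀(2.9419e-05) ≈ -90.63 dB
∠L = 5.71° − 2.99° = 2.72°

At s = jω = j3833:
zero (s+10): 10 + j3833 → |·| = √(10²+3833²) = √14691989 ≈ 3833, ∠ = arctan(3833/10) ≈ 89.85°
pole (s+20): 20 + j3833 → |·| = √(20²+3833²) = √14692289 ≈ 3833.1, ∠ = arctan(3833/20) ≈ 89.70°
pole (s+853): 853 + j3833 → |·| = √(853²+3833²) = √15419498 ≈ 3926.8, ∠ = arctan(3833/853) ≈ 77.45°
pole (s+1000): 1000 + j3833 → |·| = √(1000²+3833²) = √15691889 ≈ 3961.3, ∠ = arctan(3833/1000) ≈ 75.38°
|L| = 50 · 3833 / 5.9625e+10 ≈ 3.2143e-06
Gain = 20 log₁₀(3.2143e-06) ≈ -109.86 dB
∠L = 89.85° − 242.53° = -152.68°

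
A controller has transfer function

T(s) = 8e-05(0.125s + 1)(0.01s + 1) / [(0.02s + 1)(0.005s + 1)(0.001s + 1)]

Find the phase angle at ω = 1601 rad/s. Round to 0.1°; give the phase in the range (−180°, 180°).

-53.0°

At ω = 1601 rad/s:
zero (1 + j1601·0.125) = 1 + j200.125 → |·| ≈ 200.13, ∠ ≈ 89.71°
zero (1 + j1601·0.01) = 1 + j16.01 → |·| ≈ 16.041, ∠ ≈ 86.43°
pole (1 + j1601·0.02) = 1 + j32.02 → |·| ≈ 32.036, ∠ ≈ 88.21°
pole (1 + j1601·0.005) = 1 + j8.005 → |·| ≈ 8.0672, ∠ ≈ 82.88°
pole (1 + j1601·0.001) = 1 + j1.601 → |·| ≈ 1.8876, ∠ ≈ 58.01°
∠T = (89.71° + 86.43°) − (88.21° + 82.88° + 58.01°) = -52.96°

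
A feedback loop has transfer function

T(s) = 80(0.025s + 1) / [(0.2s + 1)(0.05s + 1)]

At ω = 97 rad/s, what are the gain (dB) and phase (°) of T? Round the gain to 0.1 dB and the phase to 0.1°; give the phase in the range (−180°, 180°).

6.8 dB, -97.8°

At ω = 97 rad/s:
zero (1 + j97·0.025) = 1 + j2.425 → |·| ≈ 2.6231, ∠ ≈ 67.59°
pole (1 + j97·0.2) = 1 + j19.4 → |·| ≈ 19.426, ∠ ≈ 87.05°
pole (1 + j97·0.05) = 1 + j4.85 → |·| ≈ 4.952, ∠ ≈ 78.35°
|T| = 80 · 2.6231 / (19.426 · 4.952) ≈ 2.1814
Gain = 20 log₁₀(2.1814) ≈ 6.77 dB
∠T = (67.59°) − (87.05° + 78.35°) = -97.81°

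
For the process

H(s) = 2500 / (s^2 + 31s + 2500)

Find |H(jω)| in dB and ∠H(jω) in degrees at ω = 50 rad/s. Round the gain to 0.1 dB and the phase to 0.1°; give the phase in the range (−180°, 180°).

At s = jω = j50:
quadratic: (j50)² + 31·j50 + 2500 = 0 + j1550 → |·| ≈ 1550, ∠ ≈ 90.00°
|H| = 2500 / 1550 ≈ 1.6129
Gain = 20 log₁₀(1.6129) ≈ 4.15 dB
∠H = 0.00° − 90.00° = -90.00°

4.2 dB, -90.0°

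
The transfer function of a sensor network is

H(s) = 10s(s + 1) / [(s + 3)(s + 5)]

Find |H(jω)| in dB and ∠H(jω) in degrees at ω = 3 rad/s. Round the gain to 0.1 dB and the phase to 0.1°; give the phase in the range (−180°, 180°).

At s = jω = j3:
zero (s+1): 1 + j3 → |·| = √(1²+3²) = √10 ≈ 3.1623, ∠ = arctan(3/1) ≈ 71.57°
zero at origin: s = j3 → |·| = 3, ∠ = 90.00°
pole (s+3): 3 + j3 → |·| = √(3²+3²) = √18 ≈ 4.2426, ∠ = arctan(3/3) ≈ 45.00°
pole (s+5): 5 + j3 → |·| = √(5²+3²) = √34 ≈ 5.831, ∠ = arctan(3/5) ≈ 30.96°
|H| = 10 · 9.4869 / 24.739 ≈ 3.8348
Gain = 20 log₁₀(3.8348) ≈ 11.67 dB
∠H = 161.57° − 75.96° = 85.61°

11.7 dB, 85.6°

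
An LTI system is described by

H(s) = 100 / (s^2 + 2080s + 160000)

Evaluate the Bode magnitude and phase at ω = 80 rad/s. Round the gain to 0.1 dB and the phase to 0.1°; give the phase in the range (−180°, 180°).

Substitute s = j80:
Numerator: 100 = 100 + j0
Denominator: (j80)^2 + 2080(j80) + 160000 = 153600 + j166400
|N| = √(100² + 0²) ≈ 100, ∠N ≈ 0.00°
|D| = √(153600² + 166400²) ≈ 2.2646e+05, ∠D ≈ 47.29°
|H| = 100 / 2.2646e+05 ≈ 0.00044158
Gain = 20 log₁₀(0.00044158) ≈ -67.10 dB
∠H = 0.00° − 47.29° = -47.29°

-67.1 dB, -47.3°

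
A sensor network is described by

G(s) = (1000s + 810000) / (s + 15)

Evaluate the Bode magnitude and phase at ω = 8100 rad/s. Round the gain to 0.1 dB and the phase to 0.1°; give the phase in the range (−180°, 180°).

Substitute s = j8100:
Numerator: 1000(j8100) + 810000 = 810000 + j8100000
Denominator: (j8100) + 15 = 15 + j8100
|N| = √(810000² + 8100000²) ≈ 8.1404e+06, ∠N ≈ 84.29°
|D| = √(15² + 8100²) ≈ 8100, ∠D ≈ 89.89°
|G| = 8.1404e+06 / 8100 ≈ 1005
Gain = 20 log₁₀(1005) ≈ 60.04 dB
∠G = 84.29° − 89.89° = -5.60°

60.0 dB, -5.6°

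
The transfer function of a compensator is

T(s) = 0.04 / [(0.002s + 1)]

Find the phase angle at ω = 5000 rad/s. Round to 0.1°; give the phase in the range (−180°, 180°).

At ω = 5000 rad/s:
pole (1 + j5000·0.002) = 1 + j10 → |·| ≈ 10.05, ∠ ≈ 84.29°
∠T = (0°) − (84.29°) = -84.29°

-84.3°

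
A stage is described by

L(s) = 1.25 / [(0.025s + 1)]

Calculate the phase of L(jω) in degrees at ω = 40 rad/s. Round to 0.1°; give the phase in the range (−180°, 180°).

At ω = 40 rad/s:
pole (1 + j40·0.025) = 1 + j1 → |·| ≈ 1.4142, ∠ ≈ 45.00°
∠L = (0°) − (45.00°) = -45.00°

-45.0°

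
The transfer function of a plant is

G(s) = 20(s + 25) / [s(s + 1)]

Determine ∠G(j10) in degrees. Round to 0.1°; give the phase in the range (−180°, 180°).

-152.5°

At s = jω = j10:
zero (s+25): 25 + j10 → |·| = √(25²+10²) = √725 ≈ 26.926, ∠ = arctan(10/25) ≈ 21.80°
pole (s+1): 1 + j10 → |·| = √(1²+10²) = √101 ≈ 10.05, ∠ = arctan(10/1) ≈ 84.29°
pole at origin: |s| = 10, ∠ = 90.00° (in denominator)
∠G = 21.80° − 174.29° = -152.49°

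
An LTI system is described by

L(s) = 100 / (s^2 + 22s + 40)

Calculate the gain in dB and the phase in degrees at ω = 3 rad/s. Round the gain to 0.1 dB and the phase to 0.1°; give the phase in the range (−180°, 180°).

Substitute s = j3:
Numerator: 100 = 100 + j0
Denominator: (j3)^2 + 22(j3) + 40 = 31 + j66
|N| = √(100² + 0²) ≈ 100, ∠N ≈ 0.00°
|D| = √(31² + 66²) ≈ 72.918, ∠D ≈ 64.84°
|L| = 100 / 72.918 ≈ 1.3714
Gain = 20 log₁₀(1.3714) ≈ 2.74 dB
∠L = 0.00° − 64.84° = -64.84°

2.7 dB, -64.8°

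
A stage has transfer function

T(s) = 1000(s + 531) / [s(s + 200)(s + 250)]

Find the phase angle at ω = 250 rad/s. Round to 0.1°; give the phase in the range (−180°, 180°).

At s = jω = j250:
zero (s+531): 531 + j250 → |·| = √(531²+250²) = √344461 ≈ 586.91, ∠ = arctan(250/531) ≈ 25.21°
pole (s+200): 200 + j250 → |·| = √(200²+250²) = √102500 ≈ 320.16, ∠ = arctan(250/200) ≈ 51.34°
pole (s+250): 250 + j250 → |·| = √(250²+250²) = √125000 ≈ 353.55, ∠ = arctan(250/250) ≈ 45.00°
pole at origin: |s| = 250, ∠ = 90.00° (in denominator)
∠T = 25.21° − 186.34° = -161.13°

-161.1°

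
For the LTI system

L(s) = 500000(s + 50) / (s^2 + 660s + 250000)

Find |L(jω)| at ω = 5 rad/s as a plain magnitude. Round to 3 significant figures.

At s = jω = j5:
zero (s+50): 50 + j5 → |·| = √(50²+5²) = √2525 ≈ 50.249, ∠ = arctan(5/50) ≈ 5.71°
quadratic: (j5)² + 660·j5 + 250000 = 249975 + j3300 → |·| ≈ 2.5e+05, ∠ ≈ 0.76°
|L| = 500000 · 50.249 / 2.5e+05 ≈ 100.5

101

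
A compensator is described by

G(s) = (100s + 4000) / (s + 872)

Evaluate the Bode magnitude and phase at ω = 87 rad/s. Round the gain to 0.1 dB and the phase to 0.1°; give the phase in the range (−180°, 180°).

20.8 dB, 59.6°

Substitute s = j87:
Numerator: 100(j87) + 4000 = 4000 + j8700
Denominator: (j87) + 872 = 872 + j87
|N| = √(4000² + 8700²) ≈ 9575.5, ∠N ≈ 65.31°
|D| = √(872² + 87²) ≈ 876.33, ∠D ≈ 5.70°
|G| = 9575.5 / 876.33 ≈ 10.927
Gain = 20 log₁₀(10.927) ≈ 20.77 dB
∠G = 65.31° − 5.70° = 59.61°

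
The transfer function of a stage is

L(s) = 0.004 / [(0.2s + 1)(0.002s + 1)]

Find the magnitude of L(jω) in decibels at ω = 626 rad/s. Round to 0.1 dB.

At ω = 626 rad/s:
pole (1 + j626·0.2) = 1 + j125.2 → |·| ≈ 125.2, ∠ ≈ 89.54°
pole (1 + j626·0.002) = 1 + j1.252 → |·| ≈ 1.6023, ∠ ≈ 51.38°
|L| = 0.004 · 1 / (125.2 · 1.6023) ≈ 1.9939e-05
Gain = 20 log₁₀(1.9939e-05) ≈ -94.01 dB

-94.0 dB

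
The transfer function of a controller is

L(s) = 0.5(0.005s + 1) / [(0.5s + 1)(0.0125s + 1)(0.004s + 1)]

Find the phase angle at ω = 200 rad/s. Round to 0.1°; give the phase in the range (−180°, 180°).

At ω = 200 rad/s:
zero (1 + j200·0.005) = 1 + j1 → |·| ≈ 1.4142, ∠ ≈ 45.00°
pole (1 + j200·0.5) = 1 + j100 → |·| ≈ 100, ∠ ≈ 89.43°
pole (1 + j200·0.0125) = 1 + j2.5 → |·| ≈ 2.6926, ∠ ≈ 68.20°
pole (1 + j200·0.004) = 1 + j0.8 → |·| ≈ 1.2806, ∠ ≈ 38.66°
∠L = (45.00°) − (89.43° + 68.20° + 38.66°) = -151.29°

-151.3°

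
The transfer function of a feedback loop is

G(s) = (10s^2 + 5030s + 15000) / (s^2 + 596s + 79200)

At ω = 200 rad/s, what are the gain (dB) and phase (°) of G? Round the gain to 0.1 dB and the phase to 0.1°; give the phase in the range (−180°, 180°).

18.7 dB, 39.1°

Substitute s = j200:
Numerator: 10(j200)^2 + 5030(j200) + 15000 = -385000 + j1006000
Denominator: (j200)^2 + 596(j200) + 79200 = 39200 + j119200
|N| = √(385000² + 1006000²) ≈ 1.0772e+06, ∠N ≈ 110.94°
|D| = √(39200² + 119200²) ≈ 1.2548e+05, ∠D ≈ 71.80°
|G| = 1.0772e+06 / 1.2548e+05 ≈ 8.5846
Gain = 20 log₁₀(8.5846) ≈ 18.67 dB
∠G = 110.94° − 71.80° = 39.14°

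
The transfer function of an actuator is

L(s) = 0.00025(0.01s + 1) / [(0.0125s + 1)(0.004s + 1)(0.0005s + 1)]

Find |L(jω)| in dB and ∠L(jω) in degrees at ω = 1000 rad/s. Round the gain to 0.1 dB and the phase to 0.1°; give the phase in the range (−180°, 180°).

-87.2 dB, -103.7°

At ω = 1000 rad/s:
zero (1 + j1000·0.01) = 1 + j10 → |·| ≈ 10.05, ∠ ≈ 84.29°
pole (1 + j1000·0.0125) = 1 + j12.5 → |·| ≈ 12.54, ∠ ≈ 85.43°
pole (1 + j1000·0.004) = 1 + j4 → |·| ≈ 4.1231, ∠ ≈ 75.96°
pole (1 + j1000·0.0005) = 1 + j0.5 → |·| ≈ 1.118, ∠ ≈ 26.57°
|L| = 0.00025 · 10.05 / (12.54 · 4.1231 · 1.118) ≈ 4.3465e-05
Gain = 20 log₁₀(4.3465e-05) ≈ -87.24 dB
∠L = (84.29°) − (85.43° + 75.96° + 26.57°) = -103.67°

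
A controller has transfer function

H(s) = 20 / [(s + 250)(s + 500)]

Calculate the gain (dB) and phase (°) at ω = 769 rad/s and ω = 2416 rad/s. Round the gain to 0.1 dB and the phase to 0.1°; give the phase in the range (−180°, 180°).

ω = 769: -91.4 dB, -129.0°; ω = 2416: -109.5 dB, -162.4°

At s = jω = j769:
pole (s+250): 250 + j769 → |·| = √(250²+769²) = √653861 ≈ 808.62, ∠ = arctan(769/250) ≈ 71.99°
pole (s+500): 500 + j769 → |·| = √(500²+769²) = √841361 ≈ 917.26, ∠ = arctan(769/500) ≈ 56.97°
|H| = 20 / 7.4171e+05 ≈ 2.6965e-05
Gain = 20 log₁₀(2.6965e-05) ≈ -91.38 dB
∠H = 0.00° − 128.96° = -128.96°

At s = jω = j2416:
pole (s+250): 250 + j2416 → |·| = √(250²+2416²) = √5899556 ≈ 2428.9, ∠ = arctan(2416/250) ≈ 84.09°
pole (s+500): 500 + j2416 → |·| = √(500²+2416²) = √6087056 ≈ 2467.2, ∠ = arctan(2416/500) ≈ 78.31°
|H| = 20 / 5.9926e+06 ≈ 3.3374e-06
Gain = 20 log₁₀(3.3374e-06) ≈ -109.53 dB
∠H = 0.00° − 162.40° = -162.40°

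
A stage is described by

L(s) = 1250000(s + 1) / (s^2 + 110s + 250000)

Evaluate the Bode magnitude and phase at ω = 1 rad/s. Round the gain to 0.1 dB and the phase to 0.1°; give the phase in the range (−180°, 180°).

At s = jω = j1:
zero (s+1): 1 + j1 → |·| = √(1²+1²) = √2 ≈ 1.4142, ∠ = arctan(1/1) ≈ 45.00°
quadratic: (j1)² + 110·j1 + 250000 = 249999 + j110 → |·| ≈ 2.5e+05, ∠ ≈ 0.03°
|L| = 1250000 · 1.4142 / 2.5e+05 ≈ 7.071
Gain = 20 log₁₀(7.071) ≈ 16.99 dB
∠L = 45.00° − 0.03° = 44.97°

17.0 dB, 45.0°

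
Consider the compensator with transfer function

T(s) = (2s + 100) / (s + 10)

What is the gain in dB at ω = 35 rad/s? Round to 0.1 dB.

10.5 dB

Substitute s = j35:
Numerator: 2(j35) + 100 = 100 + j70
Denominator: (j35) + 10 = 10 + j35
|N| = √(100² + 70²) ≈ 122.07, ∠N ≈ 34.99°
|D| = √(10² + 35²) ≈ 36.401, ∠D ≈ 74.05°
|T| = 122.07 / 36.401 ≈ 3.3535
Gain = 20 log₁₀(3.3535) ≈ 10.51 dB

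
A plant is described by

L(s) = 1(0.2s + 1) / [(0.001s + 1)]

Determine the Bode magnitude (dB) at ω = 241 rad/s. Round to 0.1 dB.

33.4 dB

At ω = 241 rad/s:
zero (1 + j241·0.2) = 1 + j48.2 → |·| ≈ 48.21, ∠ ≈ 88.81°
pole (1 + j241·0.001) = 1 + j0.241 → |·| ≈ 1.0286, ∠ ≈ 13.55°
|L| = 1 · 48.21 / (1.0286) ≈ 46.87
Gain = 20 log₁₀(46.87) ≈ 33.42 dB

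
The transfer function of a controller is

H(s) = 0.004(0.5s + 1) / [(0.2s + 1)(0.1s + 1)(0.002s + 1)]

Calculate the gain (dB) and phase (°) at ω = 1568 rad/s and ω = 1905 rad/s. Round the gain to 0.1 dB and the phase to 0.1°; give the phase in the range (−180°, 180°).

At ω = 1568 rad/s:
zero (1 + j1568·0.5) = 1 + j784 → |·| ≈ 784, ∠ ≈ 89.93°
pole (1 + j1568·0.2) = 1 + j313.6 → |·| ≈ 313.6, ∠ ≈ 89.82°
pole (1 + j1568·0.1) = 1 + j156.8 → |·| ≈ 156.8, ∠ ≈ 89.63°
pole (1 + j1568·0.002) = 1 + j3.136 → |·| ≈ 3.2916, ∠ ≈ 72.31°
|H| = 0.004 · 784 / (313.6 · 156.8 · 3.2916) ≈ 1.9375e-05
Gain = 20 log₁₀(1.9375e-05) ≈ -94.26 dB
∠H = (89.93°) − (89.82° + 89.63° + 72.31°) = -161.83°

At ω = 1905 rad/s:
zero (1 + j1905·0.5) = 1 + j952.5 → |·| ≈ 952.5, ∠ ≈ 89.94°
pole (1 + j1905·0.2) = 1 + j381 → |·| ≈ 381, ∠ ≈ 89.85°
pole (1 + j1905·0.1) = 1 + j190.5 → |·| ≈ 190.5, ∠ ≈ 89.70°
pole (1 + j1905·0.002) = 1 + j3.81 → |·| ≈ 3.939, ∠ ≈ 75.29°
|H| = 0.004 · 952.5 / (381 · 190.5 · 3.939) ≈ 1.3327e-05
Gain = 20 log₁₀(1.3327e-05) ≈ -97.51 dB
∠H = (89.94°) − (89.85° + 89.70° + 75.29°) = -164.90°

ω = 1568: -94.3 dB, -161.8°; ω = 1905: -97.5 dB, -164.9°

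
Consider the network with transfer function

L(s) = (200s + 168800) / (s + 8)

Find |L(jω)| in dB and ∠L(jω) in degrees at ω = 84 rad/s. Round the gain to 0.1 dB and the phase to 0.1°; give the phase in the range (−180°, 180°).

Substitute s = j84:
Numerator: 200(j84) + 168800 = 168800 + j16800
Denominator: (j84) + 8 = 8 + j84
|N| = √(168800² + 16800²) ≈ 1.6963e+05, ∠N ≈ 5.68°
|D| = √(8² + 84²) ≈ 84.38, ∠D ≈ 84.56°
|L| = 1.6963e+05 / 84.38 ≈ 2010.3
Gain = 20 log₁₀(2010.3) ≈ 66.07 dB
∠L = 5.68° − 84.56° = -78.88°

66.1 dB, -78.9°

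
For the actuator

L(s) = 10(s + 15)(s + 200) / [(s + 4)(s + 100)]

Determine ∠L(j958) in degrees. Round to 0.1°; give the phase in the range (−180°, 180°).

At s = jω = j958:
zero (s+15): 15 + j958 → |·| = √(15²+958²) = √917989 ≈ 958.12, ∠ = arctan(958/15) ≈ 89.10°
zero (s+200): 200 + j958 → |·| = √(200²+958²) = √957764 ≈ 978.65, ∠ = arctan(958/200) ≈ 78.21°
pole (s+4): 4 + j958 → |·| = √(4²+958²) = √917780 ≈ 958.01, ∠ = arctan(958/4) ≈ 89.76°
pole (s+100): 100 + j958 → |·| = √(100²+958²) = √927764 ≈ 963.21, ∠ = arctan(958/100) ≈ 84.04°
∠L = 167.31° − 173.80° = -6.49°

-6.5°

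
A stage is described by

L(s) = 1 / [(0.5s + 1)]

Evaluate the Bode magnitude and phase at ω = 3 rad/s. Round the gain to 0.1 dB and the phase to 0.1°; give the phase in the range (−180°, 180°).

-5.1 dB, -56.3°

At ω = 3 rad/s:
pole (1 + j3·0.5) = 1 + j1.5 → |·| ≈ 1.8028, ∠ ≈ 56.31°
|L| = 1 · 1 / (1.8028) ≈ 0.55469
Gain = 20 log₁₀(0.55469) ≈ -5.12 dB
∠L = (0°) − (56.31°) = -56.31°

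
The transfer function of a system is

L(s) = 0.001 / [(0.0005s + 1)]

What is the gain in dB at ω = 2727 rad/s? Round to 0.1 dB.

At ω = 2727 rad/s:
pole (1 + j2727·0.0005) = 1 + j1.3635 → |·| ≈ 1.6909, ∠ ≈ 53.74°
|L| = 0.001 · 1 / (1.6909) ≈ 0.0005914
Gain = 20 log₁₀(0.0005914) ≈ -64.56 dB

-64.6 dB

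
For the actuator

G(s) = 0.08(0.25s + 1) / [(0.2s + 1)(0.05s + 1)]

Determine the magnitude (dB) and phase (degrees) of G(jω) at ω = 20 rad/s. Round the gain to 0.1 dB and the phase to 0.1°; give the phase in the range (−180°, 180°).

-23.1 dB, -42.3°

At ω = 20 rad/s:
zero (1 + j20·0.25) = 1 + j5 → |·| ≈ 5.099, ∠ ≈ 78.69°
pole (1 + j20·0.2) = 1 + j4 → |·| ≈ 4.1231, ∠ ≈ 75.96°
pole (1 + j20·0.05) = 1 + j1 → |·| ≈ 1.4142, ∠ ≈ 45.00°
|G| = 0.08 · 5.099 / (4.1231 · 1.4142) ≈ 0.069958
Gain = 20 log₁₀(0.069958) ≈ -23.10 dB
∠G = (78.69°) − (75.96° + 45.00°) = -42.27°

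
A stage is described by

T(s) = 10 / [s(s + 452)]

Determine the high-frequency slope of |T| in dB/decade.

-40 dB/decade

Each pole contributes −20 dB/decade at high frequency; each zero contributes +20 dB/decade.
Net: 0 zero(s) − 2 pole(s) → -40 dB/decade.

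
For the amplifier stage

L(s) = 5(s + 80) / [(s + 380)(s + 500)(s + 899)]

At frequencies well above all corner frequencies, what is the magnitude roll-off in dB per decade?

Each pole contributes −20 dB/decade at high frequency; each zero contributes +20 dB/decade.
Net: 1 zero(s) − 3 pole(s) → -40 dB/decade.

-40 dB/decade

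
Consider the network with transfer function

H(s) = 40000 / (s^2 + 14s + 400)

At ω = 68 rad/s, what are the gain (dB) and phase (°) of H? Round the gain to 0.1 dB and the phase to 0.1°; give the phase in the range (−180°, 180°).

At s = jω = j68:
quadratic: (j68)² + 14·j68 + 400 = -4224 + j952 → |·| ≈ 4330, ∠ ≈ 167.30°
|H| = 40000 / 4330 ≈ 9.2379
Gain = 20 log₁₀(9.2379) ≈ 19.31 dB
∠H = 0.00° − 167.30° = -167.30°

19.3 dB, -167.3°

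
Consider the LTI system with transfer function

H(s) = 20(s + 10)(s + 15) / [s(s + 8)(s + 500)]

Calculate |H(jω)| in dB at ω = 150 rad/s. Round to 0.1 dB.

At s = jω = j150:
zero (s+10): 10 + j150 → |·| = √(10²+150²) = √22600 ≈ 150.33, ∠ = arctan(150/10) ≈ 86.19°
zero (s+15): 15 + j150 → |·| = √(15²+150²) = √22725 ≈ 150.75, ∠ = arctan(150/15) ≈ 84.29°
pole (s+8): 8 + j150 → |·| = √(8²+150²) = √22564 ≈ 150.21, ∠ = arctan(150/8) ≈ 86.95°
pole (s+500): 500 + j150 → |·| = √(500²+150²) = √272500 ≈ 522.02, ∠ = arctan(150/500) ≈ 16.70°
pole at origin: |s| = 150, ∠ = 90.00° (in denominator)
|H| = 20 · 22662 / 1.1762e+07 ≈ 0.038534
Gain = 20 log₁₀(0.038534) ≈ -28.28 dB

-28.3 dB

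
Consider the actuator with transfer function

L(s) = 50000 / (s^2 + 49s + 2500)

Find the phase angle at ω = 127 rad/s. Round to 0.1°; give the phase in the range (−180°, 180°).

At s = jω = j127:
quadratic: (j127)² + 49·j127 + 2500 = -13629 + j6223 → |·| ≈ 14983, ∠ ≈ 155.46°
∠L = 0.00° − 155.46° = -155.46°

-155.5°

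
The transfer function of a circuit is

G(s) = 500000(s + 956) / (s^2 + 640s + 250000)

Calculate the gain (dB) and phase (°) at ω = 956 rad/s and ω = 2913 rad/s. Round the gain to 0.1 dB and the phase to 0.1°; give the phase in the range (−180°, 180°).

ω = 956: 57.5 dB, -92.3°; ω = 2913: 45.2 dB, -95.4°

At s = jω = j956:
zero (s+956): 956 + j956 → |·| = √(956²+956²) = √1827872 ≈ 1352, ∠ = arctan(956/956) ≈ 45.00°
quadratic: (j956)² + 640·j956 + 250000 = -663936 + j611840 → |·| ≈ 9.0286e+05, ∠ ≈ 137.34°
|G| = 500000 · 1352 / 9.0286e+05 ≈ 748.73
Gain = 20 log₁₀(748.73) ≈ 57.49 dB
∠G = 45.00° − 137.34° = -92.34°

At s = jω = j2913:
zero (s+956): 956 + j2913 → |·| = √(956²+2913²) = √9399505 ≈ 3065.9, ∠ = arctan(2913/956) ≈ 71.83°
quadratic: (j2913)² + 640·j2913 + 250000 = -8235569 + j1864320 → |·| ≈ 8.4439e+06, ∠ ≈ 167.24°
|G| = 500000 · 3065.9 / 8.4439e+06 ≈ 181.55
Gain = 20 log₁₀(181.55) ≈ 45.18 dB
∠G = 71.83° − 167.24° = -95.41°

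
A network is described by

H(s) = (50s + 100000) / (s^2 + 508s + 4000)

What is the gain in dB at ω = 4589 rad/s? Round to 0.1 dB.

-38.6 dB

Substitute s = j4589:
Numerator: 50(j4589) + 100000 = 100000 + j229450
Denominator: (j4589)^2 + 508(j4589) + 4000 = -21054921 + j2331212
|N| = √(100000² + 229450²) ≈ 2.5029e+05, ∠N ≈ 66.45°
|D| = √(21054921² + 2331212²) ≈ 2.1184e+07, ∠D ≈ 173.68°
|H| = 2.5029e+05 / 2.1184e+07 ≈ 0.011815
Gain = 20 log₁₀(0.011815) ≈ -38.55 dB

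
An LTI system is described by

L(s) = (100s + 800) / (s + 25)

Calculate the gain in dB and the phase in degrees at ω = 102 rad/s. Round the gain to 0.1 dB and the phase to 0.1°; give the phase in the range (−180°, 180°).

Substitute s = j102:
Numerator: 100(j102) + 800 = 800 + j10200
Denominator: (j102) + 25 = 25 + j102
|N| = √(800² + 10200²) ≈ 10231, ∠N ≈ 85.52°
|D| = √(25² + 102²) ≈ 105.02, ∠D ≈ 76.23°
|L| = 10231 / 105.02 ≈ 97.42
Gain = 20 log₁₀(97.42) ≈ 39.77 dB
∠L = 85.52° − 76.23° = 9.29°

39.8 dB, 9.3°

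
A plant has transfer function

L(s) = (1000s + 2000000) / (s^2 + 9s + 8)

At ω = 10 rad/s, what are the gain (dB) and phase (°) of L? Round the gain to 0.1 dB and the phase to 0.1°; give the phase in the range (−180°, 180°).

83.8 dB, -135.3°

Substitute s = j10:
Numerator: 1000(j10) + 2000000 = 2000000 + j10000
Denominator: (j10)^2 + 9(j10) + 8 = -92 + j90
|N| = √(2000000² + 10000²) ≈ 2e+06, ∠N ≈ 0.29°
|D| = √(92² + 90²) ≈ 128.7, ∠D ≈ 135.63°
|L| = 2e+06 / 128.7 ≈ 15540
Gain = 20 log₁₀(15540) ≈ 83.83 dB
∠L = 0.29° − 135.63° = -135.34°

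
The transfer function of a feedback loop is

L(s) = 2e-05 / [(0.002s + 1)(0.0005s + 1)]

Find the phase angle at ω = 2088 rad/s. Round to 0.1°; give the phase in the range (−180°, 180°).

At ω = 2088 rad/s:
pole (1 + j2088·0.002) = 1 + j4.176 → |·| ≈ 4.2941, ∠ ≈ 76.53°
pole (1 + j2088·0.0005) = 1 + j1.044 → |·| ≈ 1.4457, ∠ ≈ 46.23°
∠L = (0°) − (76.53° + 46.23°) = -122.76°

-122.8°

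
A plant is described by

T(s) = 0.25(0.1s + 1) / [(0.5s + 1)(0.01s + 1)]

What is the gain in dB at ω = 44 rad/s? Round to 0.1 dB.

At ω = 44 rad/s:
zero (1 + j44·0.1) = 1 + j4.4 → |·| ≈ 4.5122, ∠ ≈ 77.20°
pole (1 + j44·0.5) = 1 + j22 → |·| ≈ 22.023, ∠ ≈ 87.40°
pole (1 + j44·0.01) = 1 + j0.44 → |·| ≈ 1.0925, ∠ ≈ 23.75°
|T| = 0.25 · 4.5122 / (22.023 · 1.0925) ≈ 0.046885
Gain = 20 log₁₀(0.046885) ≈ -26.58 dB

-26.6 dB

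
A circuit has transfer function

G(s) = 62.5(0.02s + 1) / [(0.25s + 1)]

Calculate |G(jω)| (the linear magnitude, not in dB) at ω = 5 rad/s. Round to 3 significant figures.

At ω = 5 rad/s:
zero (1 + j5·0.02) = 1 + j0.1 → |·| ≈ 1.005, ∠ ≈ 5.71°
pole (1 + j5·0.25) = 1 + j1.25 → |·| ≈ 1.6008, ∠ ≈ 51.34°
|G| = 62.5 · 1.005 / (1.6008) ≈ 39.238

39.2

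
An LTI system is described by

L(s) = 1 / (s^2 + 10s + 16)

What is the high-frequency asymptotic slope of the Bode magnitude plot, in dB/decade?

-40 dB/decade

Each pole contributes −20 dB/decade at high frequency; each zero contributes +20 dB/decade.
Net: 0 zero(s) − 2 pole(s) → -40 dB/decade.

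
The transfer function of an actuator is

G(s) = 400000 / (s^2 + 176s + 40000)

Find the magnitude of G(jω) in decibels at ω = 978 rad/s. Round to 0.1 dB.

At s = jω = j978:
quadratic: (j978)² + 176·j978 + 40000 = -916484 + j172128 → |·| ≈ 9.3251e+05, ∠ ≈ 169.36°
|G| = 400000 / 9.3251e+05 ≈ 0.42895
Gain = 20 log₁₀(0.42895) ≈ -7.35 dB

-7.4 dB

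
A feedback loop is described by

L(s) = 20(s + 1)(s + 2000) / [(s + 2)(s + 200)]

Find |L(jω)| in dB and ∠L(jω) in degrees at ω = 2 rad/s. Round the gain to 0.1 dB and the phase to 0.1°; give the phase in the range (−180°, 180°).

44.0 dB, 17.9°

At s = jω = j2:
zero (s+1): 1 + j2 → |·| = √(1²+2²) = √5 ≈ 2.2361, ∠ = arctan(2/1) ≈ 63.43°
zero (s+2000): 2000 + j2 → |·| = √(2000²+2²) = √4000004 ≈ 2000, ∠ = arctan(2/2000) ≈ 0.06°
pole (s+2): 2 + j2 → |·| = √(2²+2²) = √8 ≈ 2.8284, ∠ = arctan(2/2) ≈ 45.00°
pole (s+200): 200 + j2 → |·| = √(200²+2²) = √40004 ≈ 200.01, ∠ = arctan(2/200) ≈ 0.57°
|L| = 20 · 4472.2 / 565.71 ≈ 158.11
Gain = 20 log₁₀(158.11) ≈ 43.98 dB
∠L = 63.49° − 45.57° = 17.92°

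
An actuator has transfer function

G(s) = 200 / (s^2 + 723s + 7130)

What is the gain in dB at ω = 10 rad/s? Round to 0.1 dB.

-34.1 dB

Substitute s = j10:
Numerator: 200 = 200 + j0
Denominator: (j10)^2 + 723(j10) + 7130 = 7030 + j7230
|N| = √(200² + 0²) ≈ 200, ∠N ≈ 0.00°
|D| = √(7030² + 7230²) ≈ 10084, ∠D ≈ 45.80°
|G| = 200 / 10084 ≈ 0.019833
Gain = 20 log₁₀(0.019833) ≈ -34.05 dB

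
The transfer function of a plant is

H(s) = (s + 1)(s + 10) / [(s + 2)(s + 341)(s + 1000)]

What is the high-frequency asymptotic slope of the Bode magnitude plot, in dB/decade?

-20 dB/decade

Each pole contributes −20 dB/decade at high frequency; each zero contributes +20 dB/decade.
Net: 2 zero(s) − 3 pole(s) → -20 dB/decade.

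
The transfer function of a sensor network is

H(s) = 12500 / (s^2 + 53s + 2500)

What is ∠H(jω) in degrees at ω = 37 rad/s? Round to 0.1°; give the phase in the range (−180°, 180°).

-60.0°

At s = jω = j37:
quadratic: (j37)² + 53·j37 + 2500 = 1131 + j1961 → |·| ≈ 2263.8, ∠ ≈ 60.03°
∠H = 0.00° − 60.03° = -60.03°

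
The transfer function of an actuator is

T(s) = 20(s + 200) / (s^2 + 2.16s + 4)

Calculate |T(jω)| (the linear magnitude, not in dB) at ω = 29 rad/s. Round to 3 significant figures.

4.82

At s = jω = j29:
zero (s+200): 200 + j29 → |·| = √(200²+29²) = √40841 ≈ 202.09, ∠ = arctan(29/200) ≈ 8.25°
quadratic: (j29)² + 2.16·j29 + 4 = -837 + j62.64 → |·| ≈ 839.34, ∠ ≈ 175.72°
|T| = 20 · 202.09 / 839.34 ≈ 4.8155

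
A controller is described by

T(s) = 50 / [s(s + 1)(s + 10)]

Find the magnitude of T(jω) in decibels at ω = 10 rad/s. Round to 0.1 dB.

At s = jω = j10:
pole (s+1): 1 + j10 → |·| = √(1²+10²) = √101 ≈ 10.05, ∠ = arctan(10/1) ≈ 84.29°
pole (s+10): 10 + j10 → |·| = √(10²+10²) = √200 ≈ 14.142, ∠ = arctan(10/10) ≈ 45.00°
pole at origin: |s| = 10, ∠ = 90.00° (in denominator)
|T| = 50 / 1421.3 ≈ 0.035179
Gain = 20 log₁₀(0.035179) ≈ -29.07 dB

-29.1 dB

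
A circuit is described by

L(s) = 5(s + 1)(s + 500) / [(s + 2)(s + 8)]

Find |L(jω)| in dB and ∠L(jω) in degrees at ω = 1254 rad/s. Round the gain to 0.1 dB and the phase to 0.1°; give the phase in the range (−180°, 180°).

14.6 dB, -21.3°

At s = jω = j1254:
zero (s+1): 1 + j1254 → |·| = √(1²+1254²) = √1572517 ≈ 1254, ∠ = arctan(1254/1) ≈ 89.95°
zero (s+500): 500 + j1254 → |·| = √(500²+1254²) = √1822516 ≈ 1350, ∠ = arctan(1254/500) ≈ 68.26°
pole (s+2): 2 + j1254 → |·| = √(2²+1254²) = √1572520 ≈ 1254, ∠ = arctan(1254/2) ≈ 89.91°
pole (s+8): 8 + j1254 → |·| = √(8²+1254²) = √1572580 ≈ 1254, ∠ = arctan(1254/8) ≈ 89.63°
|L| = 5 · 1.6929e+06 / 1.5725e+06 ≈ 5.3828
Gain = 20 log₁₀(5.3828) ≈ 14.62 dB
∠L = 158.21° − 179.54° = -21.33°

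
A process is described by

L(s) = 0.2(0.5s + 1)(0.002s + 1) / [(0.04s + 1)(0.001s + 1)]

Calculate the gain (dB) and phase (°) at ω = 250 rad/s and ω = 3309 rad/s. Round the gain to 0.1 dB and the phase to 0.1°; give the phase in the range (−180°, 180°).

ω = 250: 8.6 dB, 17.8°; ω = 3309: 13.7 dB, 8.6°

At ω = 250 rad/s:
zero (1 + j250·0.5) = 1 + j125 → |·| ≈ 125, ∠ ≈ 89.54°
zero (1 + j250·0.002) = 1 + j0.5 → |·| ≈ 1.118, ∠ ≈ 26.57°
pole (1 + j250·0.04) = 1 + j10 → |·| ≈ 10.05, ∠ ≈ 84.29°
pole (1 + j250·0.001) = 1 + j0.25 → |·| ≈ 1.0308, ∠ ≈ 14.04°
|L| = 0.2 · 125 · 1.118 / (10.05 · 1.0308) ≈ 2.698
Gain = 20 log₁₀(2.698) ≈ 8.62 dB
∠L = (89.54° + 26.57°) − (84.29° + 14.04°) = 17.78°

At ω = 3309 rad/s:
zero (1 + j3309·0.5) = 1 + j1654.5 → |·| ≈ 1654.5, ∠ ≈ 89.97°
zero (1 + j3309·0.002) = 1 + j6.618 → |·| ≈ 6.6931, ∠ ≈ 81.41°
pole (1 + j3309·0.04) = 1 + j132.36 → |·| ≈ 132.36, ∠ ≈ 89.57°
pole (1 + j3309·0.001) = 1 + j3.309 → |·| ≈ 3.4568, ∠ ≈ 73.18°
|L| = 0.2 · 1654.5 · 6.6931 / (132.36 · 3.4568) ≈ 4.8405
Gain = 20 log₁₀(4.8405) ≈ 13.70 dB
∠L = (89.97° + 81.41°) − (89.57° + 73.18°) = 8.63°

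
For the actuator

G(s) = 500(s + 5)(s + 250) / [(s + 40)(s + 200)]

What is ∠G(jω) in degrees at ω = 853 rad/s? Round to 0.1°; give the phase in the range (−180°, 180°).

-0.8°

At s = jω = j853:
zero (s+5): 5 + j853 → |·| = √(5²+853²) = √727634 ≈ 853.01, ∠ = arctan(853/5) ≈ 89.66°
zero (s+250): 250 + j853 → |·| = √(250²+853²) = √790109 ≈ 888.88, ∠ = arctan(853/250) ≈ 73.67°
pole (s+40): 40 + j853 → |·| = √(40²+853²) = √729209 ≈ 853.94, ∠ = arctan(853/40) ≈ 87.32°
pole (s+200): 200 + j853 → |·| = √(200²+853²) = √767609 ≈ 876.13, ∠ = arctan(853/200) ≈ 76.80°
∠G = 163.33° − 164.12° = -0.79°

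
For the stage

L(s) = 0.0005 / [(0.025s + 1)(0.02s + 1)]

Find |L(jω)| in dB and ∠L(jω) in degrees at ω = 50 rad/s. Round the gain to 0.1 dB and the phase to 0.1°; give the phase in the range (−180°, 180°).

At ω = 50 rad/s:
pole (1 + j50·0.025) = 1 + j1.25 → |·| ≈ 1.6008, ∠ ≈ 51.34°
pole (1 + j50·0.02) = 1 + j1 → |·| ≈ 1.4142, ∠ ≈ 45.00°
|L| = 0.0005 · 1 / (1.6008 · 1.4142) ≈ 0.00022086
Gain = 20 log₁₀(0.00022086) ≈ -73.12 dB
∠L = (0°) − (51.34° + 45.00°) = -96.34°

-73.1 dB, -96.3°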